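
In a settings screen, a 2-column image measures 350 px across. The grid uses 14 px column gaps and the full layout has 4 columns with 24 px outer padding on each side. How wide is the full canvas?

762 px

Subtracting 1 column gap of 14 leaves 336 for 2 columns, so c = 168 px.
Canvas = 2·24 + 4·168 + 3·14 = 48 + 672 + 42 = 762 px.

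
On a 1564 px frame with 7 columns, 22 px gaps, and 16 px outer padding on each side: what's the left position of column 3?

Take off 32 px of margins, leaving 1532 px.
Subtracting 6 gaps of 22 leaves 1400 for 7 columns, so c = 200 px.
Each column+gutter stride is 222 px; 2 of them past the 16 px margin is 16 + 444 = 460 px.

460 px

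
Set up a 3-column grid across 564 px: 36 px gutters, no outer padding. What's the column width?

164 px

3 columns + 2 gutters: 3c + 2·36 = 564.
3c = 564 − 72 = 492, so c = 164 px.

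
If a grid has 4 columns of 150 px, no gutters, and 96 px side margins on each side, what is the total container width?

Container = 2·96 + 4·150 = 192 + 600 = 792 px.

792 px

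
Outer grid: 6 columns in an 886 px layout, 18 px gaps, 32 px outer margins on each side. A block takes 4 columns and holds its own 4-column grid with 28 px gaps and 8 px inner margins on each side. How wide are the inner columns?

Subtract both margins: 886 − 2·32 = 822 px.
6 columns + 5 gaps: 6c + 5·18 = 822.
6c = 822 − 90 = 732, so c = 122 px.
Span of 4: 4·122 + 3·18 = 488 + 54 = 542 px.
Inner content = 542 − 2·8 = 526 px.
526 − 3·28 = 442; ÷4 gives d = 110.5 px.

110.5 px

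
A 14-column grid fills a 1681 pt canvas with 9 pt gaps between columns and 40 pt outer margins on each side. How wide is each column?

Take off 80 pt of margins, leaving 1601 pt.
14c + 13·9 = 1601 → 14c = 1484 → c = 106 pt.

106 pt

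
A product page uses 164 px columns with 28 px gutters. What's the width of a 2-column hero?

356 px

2 columns plus 1 gutter: 328 + 28 = 356 px.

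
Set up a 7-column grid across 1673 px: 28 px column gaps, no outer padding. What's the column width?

215 px

7c + 6·28 = 1673 → 7c = 1505 → c = 215 px.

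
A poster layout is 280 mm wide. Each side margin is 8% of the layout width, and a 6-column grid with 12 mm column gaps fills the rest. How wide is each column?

280 × (1 − 2·8%) = 280 × 84% = 235.2 mm for the columns.
235.2 − 5·12 = 175.2; ÷6 gives c = 29.2 mm.

29.2 mm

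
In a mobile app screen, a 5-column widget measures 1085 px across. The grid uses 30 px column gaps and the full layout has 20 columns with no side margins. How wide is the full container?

4430 px

Subtracting 4 column gaps of 30 leaves 965 for 5 columns, so c = 193 px.
Summing: 3860 + 570 = 4430 px.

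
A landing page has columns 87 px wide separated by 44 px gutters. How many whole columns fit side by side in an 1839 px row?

14 columns: 14·87 + 13·44 = 1790 px ≤ 1839.
15 columns: 1921 px > 1839. So 14.

14 columns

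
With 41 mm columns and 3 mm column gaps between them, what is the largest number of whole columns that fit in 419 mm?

k columns need k·41 + (k−1)·3 = k·44 − 3.
k·44 − 3 ≤ 419 → k ≤ 422 / 44 ≈ 9.59, so k = 9.

9 columns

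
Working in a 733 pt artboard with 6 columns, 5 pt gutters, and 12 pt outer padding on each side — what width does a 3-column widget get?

352 pt

Subtract both margins: 733 − 2·12 = 709 pt.
6c + 5·5 = 709 → 6c = 684 → c = 114 pt.
3 columns plus 2 gutters: 342 + 10 = 352 pt.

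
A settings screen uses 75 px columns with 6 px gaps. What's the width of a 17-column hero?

1371 px

17-column span = 17·75 + 16·6 = 1371 px.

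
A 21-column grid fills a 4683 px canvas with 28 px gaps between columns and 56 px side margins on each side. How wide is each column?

191 px

Inside the margins: 4683 − 112 = 4571 px.
Subtracting 20 gaps of 28 leaves 4011 for 21 columns, so c = 191 px.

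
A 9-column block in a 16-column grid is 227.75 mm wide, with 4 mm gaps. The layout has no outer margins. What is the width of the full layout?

408 mm

9c + 8·4 = 227.75 → 9c = 195.75 → c = 21.75 mm.
Layout = 16·21.75 + 15·4 = 348 + 60 = 408 mm.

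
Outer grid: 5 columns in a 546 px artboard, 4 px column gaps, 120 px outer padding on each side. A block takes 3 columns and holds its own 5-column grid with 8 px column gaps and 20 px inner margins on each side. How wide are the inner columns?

22 px

Subtract both margins: 546 − 2·120 = 306 px.
5c + 4·4 = 306 → 5c = 290 → c = 58 px.
3 columns plus 2 column gaps: 174 + 8 = 182 px.
Inner content = 182 − 2·20 = 142 px.
Subtracting 4 column gaps of 8 leaves 110 for 5 columns, so d = 22 px.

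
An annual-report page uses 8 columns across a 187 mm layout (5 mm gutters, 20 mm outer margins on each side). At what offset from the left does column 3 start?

58 mm

Inside the margins: 187 − 40 = 147 mm.
8c + 7·5 = 147 → 8c = 112 → c = 14 mm.
Each column+gutter stride is 19 mm; 2 of them past the 20 mm margin is 20 + 38 = 58 mm.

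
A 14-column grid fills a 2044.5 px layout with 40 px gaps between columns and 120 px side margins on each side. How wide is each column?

91.75 px

Subtract both margins: 2044.5 − 2·120 = 1804.5 px.
Subtracting 13 gaps of 40 leaves 1284.5 for 14 columns, so c = 91.75 px.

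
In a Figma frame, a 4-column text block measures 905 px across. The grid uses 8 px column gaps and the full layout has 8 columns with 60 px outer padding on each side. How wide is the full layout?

4 columns + 3 column gaps: 4c + 3·8 = 905.
4c = 905 − 24 = 881, so c = 220.25 px.
Total width: 2·60 + 8·220.25 + 7·8 = 1938 px.

1938 px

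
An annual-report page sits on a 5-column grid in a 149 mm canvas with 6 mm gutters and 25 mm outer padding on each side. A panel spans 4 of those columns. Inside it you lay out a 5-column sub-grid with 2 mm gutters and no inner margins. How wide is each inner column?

Subtract both margins: 149 − 2·25 = 99 mm.
99 − 4·6 = 75; ÷5 gives c = 15 mm.
Span of 4: 4·15 + 3·6 = 60 + 18 = 78 mm.
78 − 4·2 = 70; ÷5 gives d = 14 mm.

14 mm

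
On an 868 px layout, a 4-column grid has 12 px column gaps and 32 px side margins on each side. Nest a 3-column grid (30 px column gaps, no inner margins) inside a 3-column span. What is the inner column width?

Take off 64 px of margins, leaving 804 px.
Subtracting 3 column gaps of 12 leaves 768 for 4 columns, so c = 192 px.
Span of 3: 3·192 + 2·12 = 576 + 24 = 600 px.
Subtracting 2 column gaps of 30 leaves 540 for 3 columns, so d = 180 px.

180 px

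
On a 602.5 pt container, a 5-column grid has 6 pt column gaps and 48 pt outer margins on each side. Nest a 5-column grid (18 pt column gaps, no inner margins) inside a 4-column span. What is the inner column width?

Subtract both margins: 602.5 − 2·48 = 506.5 pt.
506.5 − 4·6 = 482.5; ÷5 gives c = 96.5 pt.
Span of 4: 4·96.5 + 3·6 = 386 + 18 = 404 pt.
5d + 4·18 = 404 → 5d = 332 → d = 66.4 pt.

66.4 pt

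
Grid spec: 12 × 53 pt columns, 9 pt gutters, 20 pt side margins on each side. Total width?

Adding margins, columns and gutters: 40 + 636 + 99 = 775 pt.

775 pt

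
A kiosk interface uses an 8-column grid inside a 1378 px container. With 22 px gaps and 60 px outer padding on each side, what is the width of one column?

Inside the margins: 1378 − 120 = 1258 px.
8 columns + 7 gaps: 8c + 7·22 = 1258.
8c = 1258 − 154 = 1104, so c = 138 px.

138 px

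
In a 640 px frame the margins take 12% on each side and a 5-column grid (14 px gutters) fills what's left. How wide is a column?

86.08 px

Margins: 12% × 640 = 76.8 px each, so content = 640 − 153.6 = 486.4 px.
5 columns + 4 gutters: 5c + 4·14 = 486.4.
5c = 486.4 − 56 = 430.4, so c = 86.08 px.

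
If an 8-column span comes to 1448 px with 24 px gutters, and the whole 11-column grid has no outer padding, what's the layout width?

2000 px

8c + 7·24 = 1448 → 8c = 1280 → c = 160 px.
Total width: 11·160 + 10·24 = 2000 px.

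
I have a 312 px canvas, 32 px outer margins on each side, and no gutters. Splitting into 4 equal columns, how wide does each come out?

Inside the margins: 312 − 64 = 248 px.
248 / 4 = 62 px per column.

62 px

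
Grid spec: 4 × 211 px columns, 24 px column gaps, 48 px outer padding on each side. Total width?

Adding margins, columns and gutters: 96 + 844 + 72 = 1012 px.

1012 px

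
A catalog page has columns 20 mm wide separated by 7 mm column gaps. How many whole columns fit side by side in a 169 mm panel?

6 columns

6 columns: 6·20 + 5·7 = 155 mm ≤ 169.
7 columns: 182 mm > 169. So 6.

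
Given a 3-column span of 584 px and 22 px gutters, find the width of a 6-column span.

1190 px

Subtracting 2 gutters of 22 leaves 540 for 3 columns, so c = 180 px.
6-column span = 6·180 + 5·22 = 1190 px.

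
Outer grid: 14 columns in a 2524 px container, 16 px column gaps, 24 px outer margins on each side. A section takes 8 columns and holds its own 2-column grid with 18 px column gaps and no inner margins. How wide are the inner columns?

695 px

Take off 48 px of margins, leaving 2476 px.
14c + 13·16 = 2476 → 14c = 2268 → c = 162 px.
8-column span = 8·162 + 7·16 = 1408 px.
Subtracting 1 column gap of 18 leaves 1390 for 2 columns, so d = 695 px.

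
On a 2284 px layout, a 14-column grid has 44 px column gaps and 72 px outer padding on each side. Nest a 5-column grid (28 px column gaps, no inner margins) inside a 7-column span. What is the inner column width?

Outer content = 2284 − 2·72 = 2140 px.
Subtracting 13 column gaps of 44 leaves 1568 for 14 columns, so c = 112 px.
7-column span = 7·112 + 6·44 = 1048 px.
5d + 4·28 = 1048 → 5d = 936 → d = 187.2 px.

187.2 px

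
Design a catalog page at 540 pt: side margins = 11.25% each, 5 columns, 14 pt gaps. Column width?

540 × (1 − 2·11.25%) = 540 × 77.5% = 418.5 pt for the columns.
5 columns + 4 gaps: 5c + 4·14 = 418.5.
5c = 418.5 − 56 = 362.5, so c = 72.5 pt.

72.5 pt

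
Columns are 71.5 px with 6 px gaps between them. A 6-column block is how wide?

6 columns plus 5 gaps: 429 + 30 = 459 px.

459 px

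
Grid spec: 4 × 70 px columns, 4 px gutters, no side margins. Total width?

292 px

Total width: 4·70 + 3·4 = 292 px.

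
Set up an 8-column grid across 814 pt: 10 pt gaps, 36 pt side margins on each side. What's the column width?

84 pt

Inside the margins: 814 − 72 = 742 pt.
Subtracting 7 gaps of 10 leaves 672 for 8 columns, so c = 84 pt.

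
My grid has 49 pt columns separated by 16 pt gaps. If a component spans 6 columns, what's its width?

374 pt

6 columns plus 5 gaps: 294 + 80 = 374 pt.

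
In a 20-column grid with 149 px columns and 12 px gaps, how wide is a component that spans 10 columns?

1598 px

10-column span = 10·149 + 9·12 = 1598 px.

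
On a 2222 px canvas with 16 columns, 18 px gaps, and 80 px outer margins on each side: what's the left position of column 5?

Content = 2222 − 2·80 = 2062 px.
2062 − 15·18 = 1792; ÷16 gives c = 112 px.
Before column 5: the margin + 4 columns + 4 gaps.
Offset = 80 + 4·(112 + 18) = 80 + 520 = 600 px.

600 px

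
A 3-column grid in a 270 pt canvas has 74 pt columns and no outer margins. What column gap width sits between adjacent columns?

24 pt

3 columns take 3·74 = 222 pt; remaining 48 splits into 2 column gaps.
g = 48 / 2 = 24 pt.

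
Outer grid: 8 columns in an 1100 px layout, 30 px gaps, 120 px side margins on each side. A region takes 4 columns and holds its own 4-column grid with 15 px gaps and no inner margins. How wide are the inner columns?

Outer content = 1100 − 2·120 = 860 px.
8c + 7·30 = 860 → 8c = 650 → c = 81.25 px.
Span of 4: 4·81.25 + 3·30 = 325 + 90 = 415 px.
4 columns + 3 gaps: 4d + 3·15 = 415.
4d = 415 − 45 = 370, so d = 92.5 px.

92.5 px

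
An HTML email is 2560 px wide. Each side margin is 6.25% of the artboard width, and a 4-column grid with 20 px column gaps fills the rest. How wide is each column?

545 px

Margins: 6.25% × 2560 = 160 px each, so content = 2560 − 320 = 2240 px.
2240 − 3·20 = 2180; ÷4 gives c = 545 px.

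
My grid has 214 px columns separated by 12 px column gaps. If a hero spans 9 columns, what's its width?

2022 px

9-column span = 9·214 + 8·12 = 2022 px.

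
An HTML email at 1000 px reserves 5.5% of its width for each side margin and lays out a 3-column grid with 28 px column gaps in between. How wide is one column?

278 px

1000 × (1 − 2·5.5%) = 1000 × 89% = 890 px for the columns.
3 columns + 2 column gaps: 3c + 2·28 = 890.
3c = 890 − 56 = 834, so c = 278 px.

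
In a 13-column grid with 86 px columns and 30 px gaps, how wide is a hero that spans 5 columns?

5-column span = 5·86 + 4·30 = 550 px.

550 px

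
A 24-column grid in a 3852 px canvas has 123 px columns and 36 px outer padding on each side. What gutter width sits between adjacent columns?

Take off 72 px of margins, leaving 3780 px.
24 columns take 24·123 = 2952 px; remaining 828 splits into 23 gutters.
g = 828 / 23 = 36 px.

36 px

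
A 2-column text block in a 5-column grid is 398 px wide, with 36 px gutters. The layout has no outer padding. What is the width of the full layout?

1049 px

2 columns + 1 gutter: 2c + 1·36 = 398.
2c = 398 − 36 = 362, so c = 181 px.
Total width: 5·181 + 4·36 = 1049 px.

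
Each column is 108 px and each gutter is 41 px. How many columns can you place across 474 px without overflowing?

3 columns

3 columns: 3·108 + 2·41 = 406 px ≤ 474.
4 columns: 555 px > 474. So 3.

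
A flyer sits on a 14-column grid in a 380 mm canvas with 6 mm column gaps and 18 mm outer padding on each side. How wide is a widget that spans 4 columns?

94 mm

Content width = 380 − 2·18 = 344 mm.
344 − 13·6 = 266; ÷14 gives c = 19 mm.
4 columns plus 3 column gaps: 76 + 18 = 94 mm.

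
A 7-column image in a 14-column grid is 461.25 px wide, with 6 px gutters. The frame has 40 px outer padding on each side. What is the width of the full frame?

1008.5 px

7 columns + 6 gutters: 7c + 6·6 = 461.25.
7c = 461.25 − 36 = 425.25, so c = 60.75 px.
Adding margins, columns and gutters: 80 + 850.5 + 78 = 1008.5 px.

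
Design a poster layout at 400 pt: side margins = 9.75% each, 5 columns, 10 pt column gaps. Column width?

400 × (1 − 2·9.75%) = 400 × 80.5% = 322 pt for the columns.
5 columns + 4 column gaps: 5c + 4·10 = 322.
5c = 322 − 40 = 282, so c = 56.4 pt.

56.4 pt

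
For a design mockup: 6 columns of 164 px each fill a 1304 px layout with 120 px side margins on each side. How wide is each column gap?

16 px

Take off 240 px of margins, leaving 1064 px.
6 columns take 6·164 = 984 px; remaining 80 splits into 5 column gaps.
g = 80 / 5 = 16 px.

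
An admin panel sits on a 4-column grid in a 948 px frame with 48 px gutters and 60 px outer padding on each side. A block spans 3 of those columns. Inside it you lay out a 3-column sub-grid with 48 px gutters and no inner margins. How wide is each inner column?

Outer content = 948 − 2·60 = 828 px.
4 columns + 3 gutters: 4c + 3·48 = 828.
4c = 828 − 144 = 684, so c = 171 px.
Span of 3: 3·171 + 2·48 = 513 + 96 = 609 px.
3d + 2·48 = 609 → 3d = 513 → d = 171 px.

171 px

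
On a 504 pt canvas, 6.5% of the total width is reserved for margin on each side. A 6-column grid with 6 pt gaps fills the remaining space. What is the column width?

Each margin = 6.5% of 504 = 32.76 pt; content = 504 − 2·32.76 = 438.48 pt.
6 columns + 5 gaps: 6c + 5·6 = 438.48.
6c = 438.48 − 30 = 408.48, so c = 68.08 pt.

68.08 pt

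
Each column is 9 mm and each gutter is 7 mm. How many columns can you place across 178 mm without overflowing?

Each extra column adds 9 + 7 = 16 mm.
(178 + 7) / 16 = 11.56, so 11 columns fit.

11 columns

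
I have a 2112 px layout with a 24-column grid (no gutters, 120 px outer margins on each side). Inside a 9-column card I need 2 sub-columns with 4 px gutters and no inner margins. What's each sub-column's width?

Subtract both margins: 2112 − 2·120 = 1872 px.
1872 / 24 = 78 px per column.
With no gutters, 9 columns span 9·78 = 702 px.
702 − 1·4 = 698; ÷2 gives d = 349 px.

349 px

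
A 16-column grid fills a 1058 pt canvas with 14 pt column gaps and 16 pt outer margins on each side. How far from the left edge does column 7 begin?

Content = 1058 − 2·16 = 1026 pt.
16 columns + 15 column gaps: 16c + 15·14 = 1026.
16c = 1026 − 210 = 816, so c = 51 pt.
Before column 7: the margin + 6 columns + 6 column gaps.
Offset = 16 + 6·(51 + 14) = 16 + 390 = 406 pt.

406 pt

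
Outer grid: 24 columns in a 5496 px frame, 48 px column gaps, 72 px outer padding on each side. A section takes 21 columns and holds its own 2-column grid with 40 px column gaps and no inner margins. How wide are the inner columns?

2318.5 px

Subtract both margins: 5496 − 2·72 = 5352 px.
Subtracting 23 column gaps of 48 leaves 4248 for 24 columns, so c = 177 px.
21-column span = 21·177 + 20·48 = 4677 px.
Subtracting 1 column gap of 40 leaves 4637 for 2 columns, so d = 2318.5 px.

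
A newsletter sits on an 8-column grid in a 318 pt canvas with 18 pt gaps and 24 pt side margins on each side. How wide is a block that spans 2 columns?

Inside the margins: 318 − 48 = 270 pt.
8 columns + 7 gaps: 8c + 7·18 = 270.
8c = 270 − 126 = 144, so c = 18 pt.
Span of 2: 2·18 + 1·18 = 36 + 18 = 54 pt.

54 pt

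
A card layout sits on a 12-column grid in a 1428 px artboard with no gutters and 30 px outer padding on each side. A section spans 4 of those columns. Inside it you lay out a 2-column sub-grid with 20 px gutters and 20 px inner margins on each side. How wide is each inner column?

198 px

Outer content = 1428 − 2·30 = 1368 px.
With no gutters, each column is 1368/12 = 114 px.
4-column span = 4·114 = 456 px.
Inner content = 456 − 2·20 = 416 px.
416 − 1·20 = 396; ÷2 gives d = 198 px.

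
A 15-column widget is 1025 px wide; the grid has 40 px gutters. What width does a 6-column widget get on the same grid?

1025 − 14·40 = 465; ÷15 gives c = 31 px.
Span of 6: 6·31 + 5·40 = 186 + 200 = 386 px.

386 px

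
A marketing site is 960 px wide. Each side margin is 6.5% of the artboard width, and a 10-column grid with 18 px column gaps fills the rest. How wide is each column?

Margins: 6.5% × 960 = 62.4 px each, so content = 960 − 124.8 = 835.2 px.
835.2 − 9·18 = 673.2; ÷10 gives c = 67.32 px.

67.32 px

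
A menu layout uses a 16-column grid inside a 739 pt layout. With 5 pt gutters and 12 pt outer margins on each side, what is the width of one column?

40 pt

Inside the margins: 739 − 24 = 715 pt.
715 − 15·5 = 640; ÷16 gives c = 40 pt.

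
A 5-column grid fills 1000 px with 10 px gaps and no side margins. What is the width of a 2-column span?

394 px

5 columns + 4 gaps: 5c + 4·10 = 1000.
5c = 1000 − 40 = 960, so c = 192 px.
2-column span = 2·192 + 1·10 = 394 px.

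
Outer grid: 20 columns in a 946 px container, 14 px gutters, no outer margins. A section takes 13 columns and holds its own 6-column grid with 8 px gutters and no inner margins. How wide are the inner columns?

95 px

Subtracting 19 gutters of 14 leaves 680 for 20 columns, so c = 34 px.
13 columns plus 12 gutters: 442 + 168 = 610 px.
6 columns + 5 gutters: 6d + 5·8 = 610.
6d = 610 − 40 = 570, so d = 95 px.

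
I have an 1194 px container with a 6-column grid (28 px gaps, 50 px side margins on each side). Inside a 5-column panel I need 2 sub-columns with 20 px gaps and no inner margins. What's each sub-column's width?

443.5 px

Subtract both margins: 1194 − 2·50 = 1094 px.
6c + 5·28 = 1094 → 6c = 954 → c = 159 px.
5-column span = 5·159 + 4·28 = 907 px.
Subtracting 1 gap of 20 leaves 887 for 2 columns, so d = 443.5 px.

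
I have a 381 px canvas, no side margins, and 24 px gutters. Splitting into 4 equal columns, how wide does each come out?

381 − 3·24 = 309; ÷4 gives c = 77.25 px.

77.25 px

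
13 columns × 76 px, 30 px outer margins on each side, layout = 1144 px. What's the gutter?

Content width = 1144 − 2·30 = 1084 px.
13·76 + 12g = 1084 → 12g = 96 → g = 8 px.

8 px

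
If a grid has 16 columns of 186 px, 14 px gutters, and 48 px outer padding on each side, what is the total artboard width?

Adding margins, columns and gutters: 96 + 2976 + 210 = 3282 px.

3282 px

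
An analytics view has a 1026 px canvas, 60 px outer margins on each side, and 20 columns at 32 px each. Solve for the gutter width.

Take off 120 px of margins, leaving 906 px.
20·32 + 19g = 906 → 19g = 266 → g = 14 px.

14 px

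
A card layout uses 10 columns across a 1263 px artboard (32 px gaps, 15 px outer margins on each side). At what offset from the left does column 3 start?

Subtract both margins: 1263 − 2·15 = 1233 px.
1233 − 9·32 = 945; ÷10 gives c = 94.5 px.
Column 3 starts at margin + 2·(column + gutter) = 15 + 2·126.5 = 268 px.

268 px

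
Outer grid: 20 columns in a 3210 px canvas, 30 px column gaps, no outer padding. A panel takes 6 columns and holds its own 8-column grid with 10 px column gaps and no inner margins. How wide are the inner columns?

3210 − 19·30 = 2640; ÷20 gives c = 132 px.
Span of 6: 6·132 + 5·30 = 792 + 150 = 942 px.
8d + 7·10 = 942 → 8d = 872 → d = 109 px.

109 px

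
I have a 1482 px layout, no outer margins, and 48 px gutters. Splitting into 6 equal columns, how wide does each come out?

Subtracting 5 gutters of 48 leaves 1242 for 6 columns, so c = 207 px.

207 px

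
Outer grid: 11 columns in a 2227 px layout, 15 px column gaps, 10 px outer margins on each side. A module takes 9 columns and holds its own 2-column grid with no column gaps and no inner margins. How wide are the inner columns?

901.5 px

Outer content = 2227 − 2·10 = 2207 px.
11 columns + 10 column gaps: 11c + 10·15 = 2207.
11c = 2207 − 150 = 2057, so c = 187 px.
Span of 9: 9·187 + 8·15 = 1683 + 120 = 1803 px.
With no column gaps, each column is 1803/2 = 901.5 px.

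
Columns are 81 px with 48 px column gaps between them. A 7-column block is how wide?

855 px

Span of 7: 7·81 + 6·48 = 567 + 288 = 855 px.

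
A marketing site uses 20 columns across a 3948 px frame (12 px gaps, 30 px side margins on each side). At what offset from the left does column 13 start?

2370 px

Content = 3948 − 2·30 = 3888 px.
3888 − 19·12 = 3660; ÷20 gives c = 183 px.
Each column+gutter stride is 195 px; 12 of them past the 30 px margin is 30 + 2340 = 2370 px.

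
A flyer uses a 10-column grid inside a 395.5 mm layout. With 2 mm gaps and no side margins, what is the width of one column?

10c + 9·2 = 395.5 → 10c = 377.5 → c = 37.75 mm.

37.75 mm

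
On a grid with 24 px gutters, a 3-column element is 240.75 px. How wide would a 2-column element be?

Subtracting 2 gutters of 24 leaves 192.75 for 3 columns, so c = 64.25 px.
2 columns plus 1 gutter: 128.5 + 24 = 152.5 px.

152.5 px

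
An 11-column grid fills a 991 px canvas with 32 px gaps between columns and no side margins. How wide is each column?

991 − 10·32 = 671; ÷11 gives c = 61 px.

61 px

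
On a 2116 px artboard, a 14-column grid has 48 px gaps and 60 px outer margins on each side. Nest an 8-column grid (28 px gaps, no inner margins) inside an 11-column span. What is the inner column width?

170.25 px

Take off 120 px of margins, leaving 1996 px.
14c + 13·48 = 1996 → 14c = 1372 → c = 98 px.
11 columns plus 10 gaps: 1078 + 480 = 1558 px.
8d + 7·28 = 1558 → 8d = 1362 → d = 170.25 px.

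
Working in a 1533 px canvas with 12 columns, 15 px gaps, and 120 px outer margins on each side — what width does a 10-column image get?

1075 px

Subtract both margins: 1533 − 2·120 = 1293 px.
12 columns + 11 gaps: 12c + 11·15 = 1293.
12c = 1293 − 165 = 1128, so c = 94 px.
10 columns plus 9 gaps: 940 + 135 = 1075 px.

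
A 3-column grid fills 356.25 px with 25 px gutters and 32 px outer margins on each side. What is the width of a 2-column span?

Subtract both margins: 356.25 − 2·32 = 292.25 px.
3c + 2·25 = 292.25 → 3c = 242.25 → c = 80.75 px.
2 columns plus 1 gutter: 161.5 + 25 = 186.5 px.

186.5 px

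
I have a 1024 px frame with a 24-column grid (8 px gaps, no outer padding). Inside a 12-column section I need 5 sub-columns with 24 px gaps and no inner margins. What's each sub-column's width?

Subtracting 23 gaps of 8 leaves 840 for 24 columns, so c = 35 px.
12-column span = 12·35 + 11·8 = 508 px.
508 − 4·24 = 412; ÷5 gives d = 82.4 px.

82.4 px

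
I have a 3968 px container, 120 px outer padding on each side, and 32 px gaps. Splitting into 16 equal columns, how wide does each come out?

Inside the margins: 3968 − 240 = 3728 px.
16c + 15·32 = 3728 → 16c = 3248 → c = 203 px.

203 px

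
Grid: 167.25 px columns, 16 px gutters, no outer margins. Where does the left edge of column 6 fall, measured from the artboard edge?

916.25 px

Each column+gutter stride is 183.25 px; with no margin, 5 of them is 916.25 px.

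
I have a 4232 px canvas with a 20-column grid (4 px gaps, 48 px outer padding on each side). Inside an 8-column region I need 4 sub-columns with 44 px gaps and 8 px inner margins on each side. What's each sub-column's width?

376 px

Outer content = 4232 − 2·48 = 4136 px.
4136 − 19·4 = 4060; ÷20 gives c = 203 px.
Span of 8: 8·203 + 7·4 = 1624 + 28 = 1652 px.
Inner content = 1652 − 2·8 = 1636 px.
Subtracting 3 gaps of 44 leaves 1504 for 4 columns, so d = 376 px.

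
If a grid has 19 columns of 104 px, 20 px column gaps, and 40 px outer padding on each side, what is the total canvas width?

2416 px

Total width: 2·40 + 19·104 + 18·20 = 2416 px.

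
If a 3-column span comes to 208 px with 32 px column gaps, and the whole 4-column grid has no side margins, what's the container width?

288 px

208 − 2·32 = 144; ÷3 gives c = 48 px.
Summing: 192 + 96 = 288 px.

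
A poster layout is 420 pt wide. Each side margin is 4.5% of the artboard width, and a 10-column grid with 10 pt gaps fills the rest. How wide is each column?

Margins: 4.5% × 420 = 18.9 pt each, so content = 420 − 37.8 = 382.2 pt.
10c + 9·10 = 382.2 → 10c = 292.2 → c = 29.22 pt.

29.22 pt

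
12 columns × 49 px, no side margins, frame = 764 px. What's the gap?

12·49 + 11g = 764 → 11g = 176 → g = 16 px.

16 px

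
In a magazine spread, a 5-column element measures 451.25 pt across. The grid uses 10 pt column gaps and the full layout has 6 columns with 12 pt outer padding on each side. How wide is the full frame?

5 columns + 4 column gaps: 5c + 4·10 = 451.25.
5c = 451.25 − 40 = 411.25, so c = 82.25 pt.
Frame = 2·12 + 6·82.25 + 5·10 = 24 + 493.5 + 50 = 567.5 pt.

567.5 pt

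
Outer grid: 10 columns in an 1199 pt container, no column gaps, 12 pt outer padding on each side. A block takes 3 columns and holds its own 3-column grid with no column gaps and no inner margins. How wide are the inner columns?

Inside the margins: 1199 − 24 = 1175 pt.
10c = 1175 → c = 117.5 pt.
With no column gaps, 3 columns span 3·117.5 = 352.5 pt.
3d = 352.5 → d = 117.5 pt.

117.5 pt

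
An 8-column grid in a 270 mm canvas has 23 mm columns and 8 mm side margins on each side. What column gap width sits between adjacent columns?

Take off 16 mm of margins, leaving 254 mm.
8·23 + 7g = 254 → 7g = 70 → g = 10 mm.

10 mm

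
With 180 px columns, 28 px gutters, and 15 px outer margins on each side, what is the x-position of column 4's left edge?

639 px

Before column 4: the margin + 3 columns + 3 gutters.
Offset = 15 + 3·(180 + 28) = 15 + 624 = 639 px.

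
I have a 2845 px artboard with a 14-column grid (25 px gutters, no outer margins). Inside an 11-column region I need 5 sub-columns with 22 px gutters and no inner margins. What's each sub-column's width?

2845 − 13·25 = 2520; ÷14 gives c = 180 px.
11 columns plus 10 gutters: 1980 + 250 = 2230 px.
5d + 4·22 = 2230 → 5d = 2142 → d = 428.4 px.

428.4 px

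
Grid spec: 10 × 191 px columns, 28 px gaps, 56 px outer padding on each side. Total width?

Adding margins, columns and gutters: 112 + 1910 + 252 = 2274 px.

2274 px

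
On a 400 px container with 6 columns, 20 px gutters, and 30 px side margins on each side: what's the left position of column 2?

90 px

Content = 400 − 2·30 = 340 px.
6c + 5·20 = 340 → 6c = 240 → c = 40 px.
Column 2 starts at margin + 1·(column + gutter) = 30 + 1·60 = 90 px.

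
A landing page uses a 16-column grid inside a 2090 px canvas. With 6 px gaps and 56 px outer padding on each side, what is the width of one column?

118 px

Inside the margins: 2090 − 112 = 1978 px.
16c + 15·6 = 1978 → 16c = 1888 → c = 118 px.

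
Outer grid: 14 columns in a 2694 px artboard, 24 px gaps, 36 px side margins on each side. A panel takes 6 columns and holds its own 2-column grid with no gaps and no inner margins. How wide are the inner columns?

555 px

Subtract both margins: 2694 − 2·36 = 2622 px.
2622 − 13·24 = 2310; ÷14 gives c = 165 px.
Span of 6: 6·165 + 5·24 = 990 + 120 = 1110 px.
2d = 1110 → d = 555 px.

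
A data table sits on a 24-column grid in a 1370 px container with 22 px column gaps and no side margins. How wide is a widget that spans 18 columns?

1022 px

Subtracting 23 column gaps of 22 leaves 864 for 24 columns, so c = 36 px.
18 columns plus 17 column gaps: 648 + 374 = 1022 px.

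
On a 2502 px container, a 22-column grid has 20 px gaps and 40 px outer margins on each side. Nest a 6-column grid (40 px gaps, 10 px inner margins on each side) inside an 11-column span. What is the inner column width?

163.5 px

Subtract both margins: 2502 − 2·40 = 2422 px.
22 columns + 21 gaps: 22c + 21·20 = 2422.
22c = 2422 − 420 = 2002, so c = 91 px.
11-column span = 11·91 + 10·20 = 1201 px.
Inner content = 1201 − 2·10 = 1181 px.
6d + 5·40 = 1181 → 6d = 981 → d = 163.5 px.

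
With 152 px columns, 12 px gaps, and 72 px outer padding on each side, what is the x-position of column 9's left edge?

Each column+gutter stride is 164 px; 8 of them past the 72 px margin is 72 + 1312 = 1384 px.

1384 px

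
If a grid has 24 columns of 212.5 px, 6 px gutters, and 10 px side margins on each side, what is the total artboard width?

5258 px

Artboard = 2·10 + 24·212.5 + 23·6 = 20 + 5100 + 138 = 5258 px.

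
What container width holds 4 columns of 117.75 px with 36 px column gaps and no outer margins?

579 px

Summing: 471 + 108 = 579 px.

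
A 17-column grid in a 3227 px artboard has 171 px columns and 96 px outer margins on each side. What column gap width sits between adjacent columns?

Content width = 3227 − 2·96 = 3035 px.
Columns use 2907 px, leaving 128 px across 16 column gaps = 8 px each.

8 px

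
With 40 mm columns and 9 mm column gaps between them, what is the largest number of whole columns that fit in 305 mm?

6 columns

6 columns: 6·40 + 5·9 = 285 mm ≤ 305.
7 columns: 334 mm > 305. So 6.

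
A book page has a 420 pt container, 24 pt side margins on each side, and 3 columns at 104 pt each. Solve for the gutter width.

30 pt

Subtract both margins: 420 − 2·24 = 372 pt.
3·104 + 2g = 372 → 2g = 60 → g = 30 pt.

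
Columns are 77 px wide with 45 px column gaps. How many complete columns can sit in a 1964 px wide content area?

Each extra column adds 77 + 45 = 122 px.
(1964 + 45) / 122 = 16.47, so 16 columns fit.

16 columns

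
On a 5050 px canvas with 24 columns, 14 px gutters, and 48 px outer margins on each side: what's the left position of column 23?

Content = 5050 − 2·48 = 4954 px.
4954 − 23·14 = 4632; ÷24 gives c = 193 px.
Column 23 starts at margin + 22·(column + gutter) = 48 + 22·207 = 4602 px.

4602 px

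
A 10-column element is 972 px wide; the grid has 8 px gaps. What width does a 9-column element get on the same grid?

874 px

10 columns + 9 gaps: 10c + 9·8 = 972.
10c = 972 − 72 = 900, so c = 90 px.
Span of 9: 9·90 + 8·8 = 810 + 64 = 874 px.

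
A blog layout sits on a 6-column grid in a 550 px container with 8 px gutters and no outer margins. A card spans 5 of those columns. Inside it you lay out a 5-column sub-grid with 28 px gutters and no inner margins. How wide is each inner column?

69 px

Subtracting 5 gutters of 8 leaves 510 for 6 columns, so c = 85 px.
5-column span = 5·85 + 4·8 = 457 px.
Subtracting 4 gutters of 28 leaves 345 for 5 columns, so d = 69 px.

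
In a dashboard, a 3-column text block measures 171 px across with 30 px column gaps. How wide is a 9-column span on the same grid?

573 px

3 columns + 2 column gaps: 3c + 2·30 = 171.
3c = 171 − 60 = 111, so c = 37 px.
Span of 9: 9·37 + 8·30 = 333 + 240 = 573 px.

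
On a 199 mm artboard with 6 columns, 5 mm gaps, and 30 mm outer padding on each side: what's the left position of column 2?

Content = 199 − 2·30 = 139 mm.
6c + 5·5 = 139 → 6c = 114 → c = 19 mm.
Each column+gutter stride is 24 mm; 1 of them past the 30 mm margin is 30 + 24 = 54 mm.

54 mm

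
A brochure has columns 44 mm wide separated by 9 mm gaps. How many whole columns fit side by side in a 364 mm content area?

Each extra column adds 44 + 9 = 53 mm.
(364 + 9) / 53 = 7.04, so 7 columns fit.

7 columns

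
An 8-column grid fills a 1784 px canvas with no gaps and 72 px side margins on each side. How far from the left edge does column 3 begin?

Take off 144 px of margins, leaving 1640 px.
8c = 1640 → c = 205 px.
Column 3 starts at margin + 2·(column + gutter) = 72 + 2·205 = 482 px.

482 px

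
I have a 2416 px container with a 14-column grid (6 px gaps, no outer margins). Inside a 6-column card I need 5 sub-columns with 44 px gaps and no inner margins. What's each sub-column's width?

14 columns + 13 gaps: 14c + 13·6 = 2416.
14c = 2416 − 78 = 2338, so c = 167 px.
6 columns plus 5 gaps: 1002 + 30 = 1032 px.
5 columns + 4 gaps: 5d + 4·44 = 1032.
5d = 1032 − 176 = 856, so d = 171.2 px.

171.2 px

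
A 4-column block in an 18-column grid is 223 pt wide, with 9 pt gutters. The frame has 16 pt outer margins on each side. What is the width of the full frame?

223 − 3·9 = 196; ÷4 gives c = 49 pt.
Adding margins, columns and gutters: 32 + 882 + 153 = 1067 pt.

1067 pt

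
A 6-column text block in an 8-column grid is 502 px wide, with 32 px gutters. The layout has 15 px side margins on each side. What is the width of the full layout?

710 px

6c + 5·32 = 502 → 6c = 342 → c = 57 px.
Adding margins, columns and gutters: 30 + 456 + 224 = 710 px.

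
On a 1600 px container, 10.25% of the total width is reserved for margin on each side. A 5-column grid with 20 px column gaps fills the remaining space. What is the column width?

238.4 px

Margins: 10.25% × 1600 = 164 px each, so content = 1600 − 328 = 1272 px.
Subtracting 4 column gaps of 20 leaves 1192 for 5 columns, so c = 238.4 px.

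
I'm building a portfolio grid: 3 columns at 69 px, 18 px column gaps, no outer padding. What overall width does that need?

243 px

Container = 3·69 + 2·18 = 207 + 36 = 243 px.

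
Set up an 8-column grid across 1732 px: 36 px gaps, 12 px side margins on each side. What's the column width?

Subtract both margins: 1732 − 2·12 = 1708 px.
1708 − 7·36 = 1456; ÷8 gives c = 182 px.

182 px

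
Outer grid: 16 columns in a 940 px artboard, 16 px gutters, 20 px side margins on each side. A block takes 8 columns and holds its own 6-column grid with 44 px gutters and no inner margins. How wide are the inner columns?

Outer content = 940 − 2·20 = 900 px.
Subtracting 15 gutters of 16 leaves 660 for 16 columns, so c = 41.25 px.
8 columns plus 7 gutters: 330 + 112 = 442 px.
442 − 5·44 = 222; ÷6 gives d = 37 px.

37 px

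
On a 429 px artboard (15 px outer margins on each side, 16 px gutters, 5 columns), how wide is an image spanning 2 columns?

Take off 30 px of margins, leaving 399 px.
Subtracting 4 gutters of 16 leaves 335 for 5 columns, so c = 67 px.
Span of 2: 2·67 + 1·16 = 134 + 16 = 150 px.

150 px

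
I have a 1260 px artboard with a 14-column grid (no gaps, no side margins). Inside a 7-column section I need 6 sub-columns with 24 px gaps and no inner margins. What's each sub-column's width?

1260 / 14 = 90 px per column.
With no gaps, 7 columns span 7·90 = 630 px.
6d + 5·24 = 630 → 6d = 510 → d = 85 px.

85 px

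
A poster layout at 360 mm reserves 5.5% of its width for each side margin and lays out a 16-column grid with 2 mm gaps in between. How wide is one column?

18.15 mm

Margins: 5.5% × 360 = 19.8 mm each, so content = 360 − 39.6 = 320.4 mm.
16 columns + 15 gaps: 16c + 15·2 = 320.4.
16c = 320.4 − 30 = 290.4, so c = 18.15 mm.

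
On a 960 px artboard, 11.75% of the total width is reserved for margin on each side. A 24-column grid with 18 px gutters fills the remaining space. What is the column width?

960 × (1 − 2·11.75%) = 960 × 76.5% = 734.4 px for the columns.
24 columns + 23 gutters: 24c + 23·18 = 734.4.
24c = 734.4 − 414 = 320.4, so c = 13.35 px.

13.35 px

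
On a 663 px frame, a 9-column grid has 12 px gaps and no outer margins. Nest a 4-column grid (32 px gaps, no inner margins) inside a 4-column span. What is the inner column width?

48 px

9 columns + 8 gaps: 9c + 8·12 = 663.
9c = 663 − 96 = 567, so c = 63 px.
4 columns plus 3 gaps: 252 + 36 = 288 px.
Subtracting 3 gaps of 32 leaves 192 for 4 columns, so d = 48 px.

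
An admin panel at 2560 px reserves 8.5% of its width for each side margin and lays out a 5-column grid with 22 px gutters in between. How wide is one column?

407.36 px

2560 × (1 − 2·8.5%) = 2560 × 83% = 2124.8 px for the columns.
2124.8 − 4·22 = 2036.8; ÷5 gives c = 407.36 px.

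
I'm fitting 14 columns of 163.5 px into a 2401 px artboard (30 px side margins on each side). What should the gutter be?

Inside the margins: 2401 − 60 = 2341 px.
14 columns take 14·163.5 = 2289 px; remaining 52 splits into 13 gutters.
g = 52 / 13 = 4 px.

4 px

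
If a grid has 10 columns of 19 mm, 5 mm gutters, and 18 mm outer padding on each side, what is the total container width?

271 mm

Total width: 2·18 + 10·19 + 9·5 = 271 mm.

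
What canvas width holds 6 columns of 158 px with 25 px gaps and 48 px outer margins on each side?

1169 px

Total width: 2·48 + 6·158 + 5·25 = 1169 px.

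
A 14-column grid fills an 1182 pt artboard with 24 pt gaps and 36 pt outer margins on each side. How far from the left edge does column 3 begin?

198 pt

Inside the margins: 1182 − 72 = 1110 pt.
14c + 13·24 = 1110 → 14c = 798 → c = 57 pt.
Before column 3: the margin + 2 columns + 2 gaps.
Offset = 36 + 2·(57 + 24) = 36 + 162 = 198 pt.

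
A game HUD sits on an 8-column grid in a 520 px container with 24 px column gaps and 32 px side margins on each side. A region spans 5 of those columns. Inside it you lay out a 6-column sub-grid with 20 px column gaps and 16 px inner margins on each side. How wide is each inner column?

Subtract both margins: 520 − 2·32 = 456 px.
456 − 7·24 = 288; ÷8 gives c = 36 px.
Span of 5: 5·36 + 4·24 = 180 + 96 = 276 px.
Inner content = 276 − 2·16 = 244 px.
6 columns + 5 column gaps: 6d + 5·20 = 244.
6d = 244 − 100 = 144, so d = 24 px.

24 px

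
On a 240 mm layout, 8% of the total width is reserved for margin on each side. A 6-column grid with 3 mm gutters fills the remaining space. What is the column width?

Each margin = 8% of 240 = 19.2 mm; content = 240 − 2·19.2 = 201.6 mm.
6 columns + 5 gutters: 6c + 5·3 = 201.6.
6c = 201.6 − 15 = 186.6, so c = 31.1 mm.

31.1 mm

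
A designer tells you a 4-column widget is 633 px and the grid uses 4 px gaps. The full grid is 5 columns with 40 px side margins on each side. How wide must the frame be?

872.25 px

4c + 3·4 = 633 → 4c = 621 → c = 155.25 px.
Frame = 2·40 + 5·155.25 + 4·4 = 80 + 776.25 + 16 = 872.25 px.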